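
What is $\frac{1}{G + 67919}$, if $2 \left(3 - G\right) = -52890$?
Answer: $\frac{1}{94367} \approx 1.0597 \cdot 10^{-5}$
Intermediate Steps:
$G = 26448$ ($G = 3 - -26445 = 3 + 26445 = 26448$)
$\frac{1}{G + 67919} = \frac{1}{26448 + 67919} = \frac{1}{94367}$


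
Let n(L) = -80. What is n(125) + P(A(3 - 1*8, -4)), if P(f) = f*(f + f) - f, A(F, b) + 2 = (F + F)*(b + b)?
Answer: 12010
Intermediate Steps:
A(F, b) = -2 + 4*F*b (A(F, b) = -2 + (F + F)*(b + b) = -2 + (2*F)*(2*b) = -2 + 4*F*b)
P(f) = -f + 2*f² (P(f) = f*(2*f) - f = 2*f² - f = -f + 2*f²)
n(125) + P(A(3 - 1*8, -4)) = -80 + (-2 + 4*(3 - 1*8)*(-4))*(-1 + 2*(-2 + 4*(3 - 1*8)*(-4))) = -80 + (-2 + 4*(3 - 8)*(-4))*(-1 + 2*(-2 + 4*(3 - 8)*(-4))) = -80 + (-2 + 4*(-5)*(-4))*(-1 + 2*(-2 + 4*(-5)*(-4))) = -80 + (-2 + 80)*(-1 + 2*(-2 + 80)) = -80 + 78*(-1 + 2*78) = -80 + 78*(-1 + 156) = -80 + 78*155 = -80 + 12090 = 12010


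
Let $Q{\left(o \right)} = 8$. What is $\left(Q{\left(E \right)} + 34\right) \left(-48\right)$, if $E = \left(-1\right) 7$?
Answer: $-2016$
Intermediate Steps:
$E = -7$
$\left(Q{\left(E \right)} + 34\right) \left(-48\right) = \left(8 + 34\right) \left(-48\right) = 42 \left(-48\right) = -2016$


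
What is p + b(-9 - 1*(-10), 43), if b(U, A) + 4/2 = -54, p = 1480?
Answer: 1424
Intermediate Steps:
b(U, A) = -56 (b(U, A) = -2 - 54 = -56)
p + b(-9 - 1*(-10), 43) = 1480 - 56 = 1424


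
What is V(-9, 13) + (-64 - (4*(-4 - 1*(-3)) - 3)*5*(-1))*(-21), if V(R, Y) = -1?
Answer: 2078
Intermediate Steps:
V(-9, 13) + (-64 - (4*(-4 - 1*(-3)) - 3)*5*(-1))*(-21) = -1 + (-64 - (4*(-4 - 1*(-3)) - 3)*5*(-1))*(-21) = -1 + (-64 - (4*(-4 + 3) - 3)*5*(-1))*(-21) = -1 + (-64 - (4*(-1) - 3)*5*(-1))*(-21) = -1 + (-64 - (-4 - 3)*5*(-1))*(-21) = -1 + (-64 - (-7*5)*(-1))*(-21) = -1 + (-64 - (-35)*(-1))*(-21) = -1 + (-64 - 1*35)*(-21) = -1 + (-64 - 35)*(-21) = -1 - 99*(-21) = -1 + 2079 = 2078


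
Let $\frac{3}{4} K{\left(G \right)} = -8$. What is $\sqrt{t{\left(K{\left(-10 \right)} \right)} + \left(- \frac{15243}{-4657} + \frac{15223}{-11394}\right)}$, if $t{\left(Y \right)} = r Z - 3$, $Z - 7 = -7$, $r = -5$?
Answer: $\frac{i \sqrt{332522999046366}}{17687286} \approx 1.031 i$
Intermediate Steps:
$K{\left(G \right)} = - \frac{32}{3}$ ($K{\left(G \right)} = \frac{4}{3} \left(-8\right) = - \frac{32}{3}$)
$Z = 0$ ($Z = 7 - 7 = 0$)
$t{\left(Y \right)} = -3$ ($t{\left(Y \right)} = \left(-5\right) 0 - 3 = 0 - 3 = -3$)
$\sqrt{t{\left(K{\left(-10 \right)} \right)} + \left(- \frac{15243}{-4657} + \frac{15223}{-11394}\right)} = \sqrt{-3 + \left(- \frac{15243}{-4657} + \frac{15223}{-11394}\right)} = \sqrt{-3 + \left(\left(-15243\right) \left(- \frac{1}{4657}\right) + 15223 \left(- \frac{1}{11394}\right)\right)} = \sqrt{-3 + \left(\frac{15243}{4657} - \frac{15223}{11394}\right)} = \sqrt{-3 + \frac{102785231}{53061858}} = \sqrt{- \frac{56400343}{53061858}} = \frac{i \sqrt{332522999046366}}{17687286}$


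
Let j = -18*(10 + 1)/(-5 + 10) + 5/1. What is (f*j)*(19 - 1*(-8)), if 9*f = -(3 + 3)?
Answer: 3114/5 ≈ 622.80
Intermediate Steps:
f = -⅔ (f = (-(3 + 3))/9 = (-1*6)/9 = (⅑)*(-6) = -⅔ ≈ -0.66667)
j = -173/5 (j = -18/(5/11) + 5*1 = -18/(5*(1/11)) + 5 = -18/5/11 + 5 = -18*11/5 + 5 = -198/5 + 5 = -173/5 ≈ -34.600)
(f*j)*(19 - 1*(-8)) = (-⅔*(-173/5))*(19 - 1*(-8)) = 346*(19 + 8)/15 = (346/15)*27 = 3114/5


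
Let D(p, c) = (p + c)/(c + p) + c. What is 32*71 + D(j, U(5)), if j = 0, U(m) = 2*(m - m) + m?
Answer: 2278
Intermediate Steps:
U(m) = m (U(m) = 2*0 + m = 0 + m = m)
D(p, c) = 1 + c (D(p, c) = (c + p)/(c + p) + c = 1 + c)
32*71 + D(j, U(5)) = 32*71 + (1 + 5) = 2272 + 6 = 2278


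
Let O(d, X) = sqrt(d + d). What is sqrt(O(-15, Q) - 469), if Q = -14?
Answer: sqrt(-469 + I*sqrt(30)) ≈ 0.1265 + 21.657*I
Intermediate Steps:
O(d, X) = sqrt(2)*sqrt(d) (O(d, X) = sqrt(2*d) = sqrt(2)*sqrt(d))
sqrt(O(-15, Q) - 469) = sqrt(sqrt(2)*sqrt(-15) - 469) = sqrt(sqrt(2)*(I*sqrt(15)) - 469) = sqrt(I*sqrt(30) - 469) = sqrt(-469 + I*sqrt(30))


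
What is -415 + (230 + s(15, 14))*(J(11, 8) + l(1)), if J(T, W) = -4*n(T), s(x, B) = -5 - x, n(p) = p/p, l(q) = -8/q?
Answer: -2935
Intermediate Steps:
n(p) = 1
J(T, W) = -4 (J(T, W) = -4*1 = -4)
-415 + (230 + s(15, 14))*(J(11, 8) + l(1)) = -415 + (230 + (-5 - 1*15))*(-4 - 8/1) = -415 + (230 + (-5 - 15))*(-4 - 8*1) = -415 + (230 - 20)*(-4 - 8) = -415 + 210*(-12) = -415 - 2520 = -2935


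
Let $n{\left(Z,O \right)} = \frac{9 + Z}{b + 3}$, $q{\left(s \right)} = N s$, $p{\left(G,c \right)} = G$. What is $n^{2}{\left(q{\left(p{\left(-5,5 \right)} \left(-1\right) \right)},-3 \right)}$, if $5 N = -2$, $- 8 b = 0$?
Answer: $\frac{49}{9} \approx 5.4444$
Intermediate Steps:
$b = 0$ ($b = \left(- \frac{1}{8}\right) 0 = 0$)
$N = - \frac{2}{5}$ ($N = \frac{1}{5} \left(-2\right) = - \frac{2}{5} \approx -0.4$)
$q{\left(s \right)} = - \frac{2 s}{5}$
$n{\left(Z,O \right)} = 3 + \frac{Z}{3}$ ($n{\left(Z,O \right)} = \frac{9 + Z}{0 + 3} = \frac{9 + Z}{3} = \left(9 + Z\right) \frac{1}{3} = 3 + \frac{Z}{3}$)
$n^{2}{\left(q{\left(p{\left(-5,5 \right)} \left(-1\right) \right)},-3 \right)} = \left(3 + \frac{\left(- \frac{2}{5}\right) \left(\left(-5\right) \left(-1\right)\right)}{3}\right)^{2} = \left(3 + \frac{\left(- \frac{2}{5}\right) 5}{3}\right)^{2} = \left(3 + \frac{1}{3} \left(-2\right)\right)^{2} = \left(3 - \frac{2}{3}\right)^{2} = \left(\frac{7}{3}\right)^{2} = \frac{49}{9}$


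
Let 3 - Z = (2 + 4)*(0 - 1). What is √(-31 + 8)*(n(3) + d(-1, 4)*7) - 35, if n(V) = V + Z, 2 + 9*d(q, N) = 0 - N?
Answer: -35 + 22*I*√23/3 ≈ -35.0 + 35.169*I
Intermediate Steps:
d(q, N) = -2/9 - N/9 (d(q, N) = -2/9 + (0 - N)/9 = -2/9 + (-N)/9 = -2/9 - N/9)
Z = 9 (Z = 3 - (2 + 4)*(0 - 1) = 3 - 6*(-1) = 3 - 1*(-6) = 3 + 6 = 9)
n(V) = 9 + V (n(V) = V + 9 = 9 + V)
√(-31 + 8)*(n(3) + d(-1, 4)*7) - 35 = √(-31 + 8)*((9 + 3) + (-2/9 - ⅑*4)*7) - 35 = √(-23)*(12 + (-2/9 - 4/9)*7) - 35 = (I*√23)*(12 - ⅔*7) - 35 = (I*√23)*(12 - 14/3) - 35 = (I*√23)*(22/3) - 35 = 22*I*√23/3 - 35 = -35 + 22*I*√23/3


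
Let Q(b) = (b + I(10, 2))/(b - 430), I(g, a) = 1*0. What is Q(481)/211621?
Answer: 481/10792671 ≈ 4.4567e-5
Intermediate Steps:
I(g, a) = 0
Q(b) = b/(-430 + b) (Q(b) = (b + 0)/(b - 430) = b/(-430 + b))
Q(481)/211621 = (481/(-430 + 481))/211621 = (481/51)*(1/211621) = 481/10792671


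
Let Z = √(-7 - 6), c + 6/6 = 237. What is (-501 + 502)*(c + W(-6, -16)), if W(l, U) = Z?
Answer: 236 + I*√13 ≈ 236.0 + 3.6056*I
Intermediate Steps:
c = 236 (c = -1 + 237 = 236)
Z = I*√13 (Z = √(-13) = I*√13 ≈ 3.6056*I)
W(l, U) = I*√13
(-501 + 502)*(c + W(-6, -16)) = (-501 + 502)*(236 + I*√13) = 1*(236 + I*√13) = 236 + I*√13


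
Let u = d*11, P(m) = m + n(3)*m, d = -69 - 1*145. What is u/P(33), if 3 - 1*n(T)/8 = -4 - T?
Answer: -214/243 ≈ -0.88066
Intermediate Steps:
d = -214 (d = -69 - 145 = -214)
n(T) = 56 + 8*T (n(T) = 24 - 8*(-4 - T) = 24 + (32 + 8*T) = 56 + 8*T)
P(m) = 81*m (P(m) = m + (56 + 8*3)*m = m + (56 + 24)*m = m + 80*m = 81*m)
u = -2354 (u = -214*11 = -2354)
u/P(33) = -2354/(81*33) = -2354/2673 = -2354*1/2673 = -214/243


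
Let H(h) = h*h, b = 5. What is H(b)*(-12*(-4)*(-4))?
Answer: -4800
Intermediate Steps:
H(h) = h²
H(b)*(-12*(-4)*(-4)) = 5²*(-12*(-4)*(-4)) = 25*(48*(-4)) = 25*(-192) = -4800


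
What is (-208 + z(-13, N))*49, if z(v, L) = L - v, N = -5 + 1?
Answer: -9751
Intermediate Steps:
N = -4
(-208 + z(-13, N))*49 = (-208 + (-4 - 1*(-13)))*49 = (-208 + (-4 + 13))*49 = (-208 + 9)*49 = -199*49 = -9751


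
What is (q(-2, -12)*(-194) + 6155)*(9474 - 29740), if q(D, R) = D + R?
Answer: -179779686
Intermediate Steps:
(q(-2, -12)*(-194) + 6155)*(9474 - 29740) = ((-2 - 12)*(-194) + 6155)*(9474 - 29740) = (-14*(-194) + 6155)*(-20266) = (2716 + 6155)*(-20266) = 8871*(-20266) = -179779686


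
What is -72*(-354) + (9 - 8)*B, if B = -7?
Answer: 25481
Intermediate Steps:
-72*(-354) + (9 - 8)*B = -72*(-354) + (9 - 8)*(-7) = 25488 + 1*(-7) = 25488 - 7 = 25481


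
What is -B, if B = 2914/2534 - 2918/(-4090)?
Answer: -4828118/2591015 ≈ -1.8634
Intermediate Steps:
B = 4828118/2591015 (B = 2914*(1/2534) - 2918*(-1/4090) = 1457/1267 + 1459/2045 = 4828118/2591015 ≈ 1.8634)
-B = -1*4828118/2591015 = -4828118/2591015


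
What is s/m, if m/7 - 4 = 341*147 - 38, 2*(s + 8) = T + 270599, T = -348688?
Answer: -78105/701302 ≈ -0.11137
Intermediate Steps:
s = -78105/2 (s = -8 + (-348688 + 270599)/2 = -8 + (½)*(-78089) = -8 - 78089/2 = -78105/2 ≈ -39053.)
m = 350651 (m = 28 + 7*(341*147 - 38) = 28 + 7*(50127 - 38) = 28 + 7*50089 = 28 + 350623 = 350651)
s/m = -78105/2/350651 = -78105/2*1/350651 = -78105/701302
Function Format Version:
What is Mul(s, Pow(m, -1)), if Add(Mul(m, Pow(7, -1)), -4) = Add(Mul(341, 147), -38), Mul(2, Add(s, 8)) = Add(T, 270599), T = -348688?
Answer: Rational(-78105, 701302) ≈ -0.11137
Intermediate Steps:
s = Rational(-78105, 2) (s = Add(-8, Mul(Rational(1, 2), Add(-348688, 270599))) = Add(-8, Mul(Rational(1, 2), -78089)) = Add(-8, Rational(-78089, 2)) = Rational(-78105, 2) ≈ -39053.)
m = 350651 (m = Add(28, Mul(7, Add(Mul(341, 147), -38))) = Add(28, Mul(7, Add(50127, -38))) = Add(28, Mul(7, 50089)) = Add(28, 350623) = 350651)
Mul(s, Pow(m, -1)) = Mul(Rational(-78105, 2), Pow(350651, -1)) = Mul(Rational(-78105, 2), Rational(1, 350651)) = Rational(-78105, 701302)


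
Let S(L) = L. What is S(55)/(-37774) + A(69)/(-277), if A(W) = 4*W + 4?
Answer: -962905/951218 ≈ -1.0123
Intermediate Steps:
A(W) = 4 + 4*W
S(55)/(-37774) + A(69)/(-277) = 55/(-37774) + (4 + 4*69)/(-277) = 55*(-1/37774) + (4 + 276)*(-1/277) = -5/3434 + 280*(-1/277) = -5/3434 - 280/277 = -962905/951218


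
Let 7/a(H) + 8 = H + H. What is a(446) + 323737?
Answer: 286183515/884 ≈ 3.2374e+5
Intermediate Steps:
a(H) = 7/(-8 + 2*H) (a(H) = 7/(-8 + (H + H)) = 7/(-8 + 2*H))
a(446) + 323737 = 7/(2*(-4 + 446)) + 323737 = (7/2)/442 + 323737 = (7/2)*(1/442) + 323737 = 7/884 + 323737 = 286183515/884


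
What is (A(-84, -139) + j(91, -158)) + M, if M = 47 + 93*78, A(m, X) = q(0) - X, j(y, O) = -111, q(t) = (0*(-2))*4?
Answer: 7329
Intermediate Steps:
q(t) = 0 (q(t) = 0*4 = 0)
A(m, X) = -X (A(m, X) = 0 - X = -X)
M = 7301 (M = 47 + 7254 = 7301)
(A(-84, -139) + j(91, -158)) + M = (-1*(-139) - 111) + 7301 = (139 - 111) + 7301 = 28 + 7301 = 7329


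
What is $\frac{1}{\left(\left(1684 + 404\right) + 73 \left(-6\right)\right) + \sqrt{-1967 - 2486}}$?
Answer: $\frac{1650}{2726953} - \frac{i \sqrt{4453}}{2726953} \approx 0.00060507 - 2.4471 \cdot 10^{-5} i$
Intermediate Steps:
$\frac{1}{\left(\left(1684 + 404\right) + 73 \left(-6\right)\right) + \sqrt{-1967 - 2486}} = \frac{1}{\left(2088 - 438\right) + \sqrt{-4453}} = \frac{1}{1650 + i \sqrt{4453}}$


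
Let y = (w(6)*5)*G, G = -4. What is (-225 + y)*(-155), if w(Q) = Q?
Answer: 53475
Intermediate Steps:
y = -120 (y = (6*5)*(-4) = 30*(-4) = -120)
(-225 + y)*(-155) = (-225 - 120)*(-155) = -345*(-155) = 53475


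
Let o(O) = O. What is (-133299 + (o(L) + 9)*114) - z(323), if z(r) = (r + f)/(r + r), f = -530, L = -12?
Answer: -86331879/646 ≈ -1.3364e+5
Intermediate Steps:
z(r) = (-530 + r)/(2*r) (z(r) = (r - 530)/(r + r) = (-530 + r)/((2*r)) = (-530 + r)*(1/(2*r)) = (-530 + r)/(2*r))
(-133299 + (o(L) + 9)*114) - z(323) = (-133299 + (-12 + 9)*114) - (-530 + 323)/(2*323) = (-133299 - 3*114) - (-207)/(2*323) = (-133299 - 342) - 1*(-207/646) = -133641 + 207/646 = -86331879/646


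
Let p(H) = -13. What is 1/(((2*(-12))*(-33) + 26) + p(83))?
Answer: 1/805 ≈ 0.0012422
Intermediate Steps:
1/(((2*(-12))*(-33) + 26) + p(83)) = 1/(((2*(-12))*(-33) + 26) - 13) = 1/((-24*(-33) + 26) - 13) = 1/((792 + 26) - 13) = 1/(818 - 13) = 1/805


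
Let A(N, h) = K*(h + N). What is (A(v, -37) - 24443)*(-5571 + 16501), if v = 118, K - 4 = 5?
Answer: -259194020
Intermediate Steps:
K = 9 (K = 4 + 5 = 9)
A(N, h) = 9*N + 9*h (A(N, h) = 9*(h + N) = 9*(N + h) = 9*N + 9*h)
(A(v, -37) - 24443)*(-5571 + 16501) = ((9*118 + 9*(-37)) - 24443)*(-5571 + 16501) = ((1062 - 333) - 24443)*10930 = (729 - 24443)*10930 = -23714*10930 = -259194020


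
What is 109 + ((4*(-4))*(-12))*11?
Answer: 2221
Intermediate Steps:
109 + ((4*(-4))*(-12))*11 = 109 - 16*(-12)*11 = 109 + 192*11 = 109 + 2112 = 2221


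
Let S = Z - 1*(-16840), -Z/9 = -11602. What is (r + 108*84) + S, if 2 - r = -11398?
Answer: 141730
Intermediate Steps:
Z = 104418 (Z = -9*(-11602) = 104418)
r = 11400 (r = 2 - 1*(-11398) = 2 + 11398 = 11400)
S = 121258 (S = 104418 - 1*(-16840) = 104418 + 16840 = 121258)
(r + 108*84) + S = (11400 + 108*84) + 121258 = (11400 + 9072) + 121258 = 20472 + 121258 = 141730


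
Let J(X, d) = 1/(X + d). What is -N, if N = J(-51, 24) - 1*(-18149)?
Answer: -490022/27 ≈ -18149.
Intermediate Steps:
N = 490022/27 (N = 1/(-51 + 24) - 1*(-18149) = 1/(-27) + 18149 = -1/27 + 18149 = 490022/27 ≈ 18149.)
-N = -1*490022/27 = -490022/27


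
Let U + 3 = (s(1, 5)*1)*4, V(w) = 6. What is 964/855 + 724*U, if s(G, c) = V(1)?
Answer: 13000384/855 ≈ 15205.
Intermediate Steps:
s(G, c) = 6
U = 21 (U = -3 + (6*1)*4 = -3 + 6*4 = -3 + 24 = 21)
964/855 + 724*U = 964/855 + 724*21 = 964*(1/855) + 15204 = 964/855 + 15204 = 13000384/855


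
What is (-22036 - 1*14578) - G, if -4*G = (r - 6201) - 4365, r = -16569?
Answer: -173591/4 ≈ -43398.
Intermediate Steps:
G = 27135/4 (G = -((-16569 - 6201) - 4365)/4 = -(-22770 - 4365)/4 = -1/4*(-27135) = 27135/4 ≈ 6783.8)
(-22036 - 1*14578) - G = (-22036 - 1*14578) - 1*27135/4 = (-22036 - 14578) - 27135/4 = -36614 - 27135/4 = -173591/4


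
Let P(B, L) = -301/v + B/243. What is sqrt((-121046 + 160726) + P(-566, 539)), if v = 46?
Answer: sqrt(61195252818)/1242 ≈ 199.18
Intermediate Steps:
P(B, L) = -301/46 + B/243
sqrt((-121046 + 160726) + P(-566, 539)) = sqrt((-121046 + 160726) + (-301/46 + (1/243)*(-566))) = sqrt(39680 + (-301/46 - 566/243)) = sqrt(39680 - 99179/11178) = sqrt(443443861/11178) = sqrt(61195252818)/1242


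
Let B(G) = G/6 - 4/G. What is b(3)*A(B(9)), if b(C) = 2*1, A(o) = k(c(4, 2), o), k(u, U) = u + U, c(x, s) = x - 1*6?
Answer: -17/9 ≈ -1.8889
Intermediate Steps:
c(x, s) = -6 + x (c(x, s) = x - 6 = -6 + x)
k(u, U) = U + u
B(G) = -4/G + G/6 (B(G) = G*(1/6) - 4/G = G/6 - 4/G = -4/G + G/6)
A(o) = -2 + o (A(o) = o + (-6 + 4) = o - 2 = -2 + o)
b(C) = 2
b(3)*A(B(9)) = 2*(-2 + (-4/9 + (1/6)*9)) = 2*(-2 + (-4*1/9 + 3/2)) = 2*(-2 + (-4/9 + 3/2)) = 2*(-2 + 19/18) = 2*(-17/18) = -17/9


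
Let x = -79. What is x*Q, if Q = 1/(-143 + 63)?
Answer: 79/80 ≈ 0.98750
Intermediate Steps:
Q = -1/80 (Q = 1/(-80) = -1/80 ≈ -0.012500)
x*Q = -79*(-1/80) = 79/80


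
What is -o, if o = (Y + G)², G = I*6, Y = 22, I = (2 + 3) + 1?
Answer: -3364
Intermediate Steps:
I = 6 (I = 5 + 1 = 6)
G = 36 (G = 6*6 = 36)
o = 3364 (o = (22 + 36)² = 58² = 3364)
-o = -1*3364 = -3364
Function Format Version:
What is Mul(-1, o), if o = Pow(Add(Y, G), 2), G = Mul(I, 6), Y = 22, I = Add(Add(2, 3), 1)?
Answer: -3364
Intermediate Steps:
I = 6 (I = Add(5, 1) = 6)
G = 36 (G = Mul(6, 6) = 36)
o = 3364 (o = Pow(Add(22, 36), 2) = Pow(58, 2) = 3364)
Mul(-1, o) = Mul(-1, 3364) = -3364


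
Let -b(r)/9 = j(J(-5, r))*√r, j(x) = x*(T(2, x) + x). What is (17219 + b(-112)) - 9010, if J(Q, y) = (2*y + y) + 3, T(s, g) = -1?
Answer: 8209 - 4003992*I*√7 ≈ 8209.0 - 1.0594e+7*I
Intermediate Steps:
J(Q, y) = 3 + 3*y (J(Q, y) = 3*y + 3 = 3 + 3*y)
j(x) = x*(-1 + x)
b(r) = -9*√r*(2 + 3*r)*(3 + 3*r) (b(r) = -9*(3 + 3*r)*(-1 + (3 + 3*r))*√r = -9*(3 + 3*r)*(2 + 3*r)*√r = -9*(2 + 3*r)*(3 + 3*r)*√r = -9*√r*(2 + 3*r)*(3 + 3*r))
(17219 + b(-112)) - 9010 = (17219 - 27*√(-112)*(1 - 112)*(2 + 3*(-112))) - 9010 = (17219 - 27*4*I*√7*(-111)*(2 - 336)) - 9010 = (17219 - 27*4*I*√7*(-111)*(-334)) - 9010 = (17219 - 4003992*I*√7) - 9010 = 8209 - 4003992*I*√7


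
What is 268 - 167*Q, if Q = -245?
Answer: 41183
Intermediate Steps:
268 - 167*Q = 268 - 167*(-245) = 268 + 40915 = 41183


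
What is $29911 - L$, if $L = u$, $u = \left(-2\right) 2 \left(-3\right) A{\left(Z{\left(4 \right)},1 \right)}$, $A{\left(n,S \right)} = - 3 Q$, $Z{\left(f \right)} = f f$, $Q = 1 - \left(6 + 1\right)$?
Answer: $29695$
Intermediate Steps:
$Q = -6$ ($Q = 1 - 7 = -6$)
$Z{\left(f \right)} = f^{2}$
$A{\left(n,S \right)} = 18$ ($A{\left(n,S \right)} = \left(-3\right) \left(-6\right) = 18$)
$u = 216$ ($u = \left(-2\right) 2 \left(-3\right) 18 = \left(-4\right) \left(-3\right) 18 = 12 \cdot 18 = 216$)
$L = 216$
$29911 - L = 29911 - 216 = 29695$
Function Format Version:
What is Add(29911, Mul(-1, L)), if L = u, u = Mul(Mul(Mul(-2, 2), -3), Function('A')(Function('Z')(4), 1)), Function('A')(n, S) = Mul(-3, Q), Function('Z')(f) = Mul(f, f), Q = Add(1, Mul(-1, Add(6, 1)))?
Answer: 29695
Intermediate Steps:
Q = -6 (Q = Add(1, Mul(-1, 7)) = Add(1, -7) = -6)
Function('Z')(f) = Pow(f, 2)
Function('A')(n, S) = 18 (Function('A')(n, S) = Mul(-3, -6) = 18)
u = 216 (u = Mul(Mul(Mul(-2, 2), -3), 18) = Mul(Mul(-4, -3), 18) = Mul(12, 18) = 216)
L = 216
Add(29911, Mul(-1, L)) = Add(29911, Mul(-1, 216)) = Add(29911, -216) = 29695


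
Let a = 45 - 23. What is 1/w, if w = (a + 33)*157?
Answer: 1/8635 ≈ 0.00011581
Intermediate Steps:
a = 22
w = 8635 (w = (22 + 33)*157 = 55*157 = 8635)
1/w = 1/8635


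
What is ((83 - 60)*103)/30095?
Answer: 2369/30095 ≈ 0.078717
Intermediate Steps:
((83 - 60)*103)/30095 = (23*103)*(1/30095) = 2369*(1/30095) = 2369/30095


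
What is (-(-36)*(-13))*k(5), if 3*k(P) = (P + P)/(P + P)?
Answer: -156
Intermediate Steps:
k(P) = 1/3 (k(P) = ((P + P)/(P + P))/3 = ((2*P)/((2*P)))/3 = ((2*P)*(1/(2*P)))/3 = (1/3)*1 = 1/3)
(-(-36)*(-13))*k(5) = -(-36)*(-13)*(1/3) = -18*26*(1/3) = -468*1/3 = -156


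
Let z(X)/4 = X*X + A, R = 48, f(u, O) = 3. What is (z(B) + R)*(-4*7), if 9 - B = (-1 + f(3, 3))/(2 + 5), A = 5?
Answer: -72864/7 ≈ -10409.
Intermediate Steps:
B = 61/7 (B = 9 - (-1 + 3)/(2 + 5) = 9 - 2/7 = 61/7 ≈ 8.7143)
z(X) = 20 + 4*X² (z(X) = 4*(X*X + 5) = 4*(X² + 5) = 4*(5 + X²) = 20 + 4*X²)
(z(B) + R)*(-4*7) = ((20 + 4*(61/7)²) + 48)*(-4*7) = ((20 + 4*(3721/49)) + 48)*(-28) = ((20 + 14884/49) + 48)*(-28) = (15864/49 + 48)*(-28) = (18216/49)*(-28) = -72864/7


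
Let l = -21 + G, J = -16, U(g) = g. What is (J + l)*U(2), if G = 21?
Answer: -32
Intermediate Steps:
l = 0 (l = -21 + 21 = 0)
(J + l)*U(2) = (-16 + 0)*2 = -16*2 = -32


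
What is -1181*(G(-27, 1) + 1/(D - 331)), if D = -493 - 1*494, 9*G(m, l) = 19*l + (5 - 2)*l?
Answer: -34233647/11862 ≈ -2886.0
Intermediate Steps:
G(m, l) = 22*l/9 (G(m, l) = (19*l + (5 - 2)*l)/9 = (19*l + 3*l)/9 = (22*l)/9 = 22*l/9)
D = -987 (D = -493 - 494 = -987)
-1181*(G(-27, 1) + 1/(D - 331)) = -1181*((22/9)*1 + 1/(-987 - 331)) = -1181*(22/9 + 1/(-1318)) = -1181*(22/9 - 1/1318) = -1181*28987/11862 = -34233647/11862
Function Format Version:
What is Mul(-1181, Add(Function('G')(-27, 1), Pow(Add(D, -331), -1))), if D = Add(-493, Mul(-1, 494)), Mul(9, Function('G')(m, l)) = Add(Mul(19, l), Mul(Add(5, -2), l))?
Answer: Rational(-34233647, 11862) ≈ -2886.0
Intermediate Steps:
Function('G')(m, l) = Mul(Rational(22, 9), l) (Function('G')(m, l) = Mul(Rational(1, 9), Add(Mul(19, l), Mul(Add(5, -2), l))) = Mul(Rational(1, 9), Add(Mul(19, l), Mul(3, l))) = Mul(Rational(1, 9), Mul(22, l)) = Mul(Rational(22, 9), l))
D = -987 (D = Add(-493, -494) = -987)
Mul(-1181, Add(Function('G')(-27, 1), Pow(Add(D, -331), -1))) = Mul(-1181, Add(Mul(Rational(22, 9), 1), Pow(Add(-987, -331), -1))) = Mul(-1181, Add(Rational(22, 9), Pow(-1318, -1))) = Mul(-1181, Add(Rational(22, 9), Rational(-1, 1318))) = Mul(-1181, Rational(28987, 11862)) = Rational(-34233647, 11862)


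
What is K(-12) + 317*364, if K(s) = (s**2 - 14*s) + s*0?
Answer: 115700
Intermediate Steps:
K(s) = s**2 - 14*s (K(s) = (s**2 - 14*s) + 0 = s**2 - 14*s)
K(-12) + 317*364 = -12*(-14 - 12) + 317*364 = -12*(-26) + 115388 = 312 + 115388 = 115700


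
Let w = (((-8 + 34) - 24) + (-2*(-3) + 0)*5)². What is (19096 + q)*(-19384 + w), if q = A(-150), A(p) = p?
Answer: -347848560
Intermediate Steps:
q = -150
w = 1024 (w = ((26 - 24) + (6 + 0)*5)² = (2 + 6*5)² = (2 + 30)² = 32² = 1024)
(19096 + q)*(-19384 + w) = (19096 - 150)*(-19384 + 1024) = 18946*(-18360) = -347848560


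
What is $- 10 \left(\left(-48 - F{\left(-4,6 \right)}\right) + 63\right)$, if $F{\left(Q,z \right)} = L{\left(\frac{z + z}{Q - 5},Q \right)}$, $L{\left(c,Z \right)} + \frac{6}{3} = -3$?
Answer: $-200$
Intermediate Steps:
$L{\left(c,Z \right)} = -5$ ($L{\left(c,Z \right)} = -2 - 3 = -5$)
$F{\left(Q,z \right)} = -5$
$- 10 \left(\left(-48 - F{\left(-4,6 \right)}\right) + 63\right) = - 10 \left(\left(-48 - -5\right) + 63\right) = - 10 \left(\left(-48 + 5\right) + 63\right) = - 10 \left(-43 + 63\right) = \left(-10\right) 20 = -200$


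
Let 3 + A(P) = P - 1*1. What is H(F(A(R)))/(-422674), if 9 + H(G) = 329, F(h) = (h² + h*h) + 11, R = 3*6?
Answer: -160/211337 ≈ -0.00075708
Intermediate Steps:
R = 18
A(P) = -4 + P (A(P) = -3 + (P - 1*1) = -3 + (P - 1) = -3 + (-1 + P) = -4 + P)
F(h) = 11 + 2*h² (F(h) = (h² + h²) + 11 = 2*h² + 11 = 11 + 2*h²)
H(G) = 320 (H(G) = -9 + 329 = 320)
H(F(A(R)))/(-422674) = 320/(-422674) = 320*(-1/422674) = -160/211337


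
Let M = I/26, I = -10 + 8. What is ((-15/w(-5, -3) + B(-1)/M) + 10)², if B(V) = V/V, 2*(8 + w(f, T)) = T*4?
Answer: 729/196 ≈ 3.7194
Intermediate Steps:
I = -2
w(f, T) = -8 + 2*T (w(f, T) = -8 + (T*4)/2 = -8 + (4*T)/2 = -8 + 2*T)
M = -1/13 (M = -2/26 = -2*1/26 = -1/13 ≈ -0.076923)
B(V) = 1
((-15/w(-5, -3) + B(-1)/M) + 10)² = ((-15/(-8 + 2*(-3)) + 1/(-1/13)) + 10)² = ((-15/(-8 - 6) + 1*(-13)) + 10)² = ((-15/(-14) - 13) + 10)² = ((-15*(-1/14) - 13) + 10)² = ((15/14 - 13) + 10)² = (-167/14 + 10)² = (-27/14)² = 729/196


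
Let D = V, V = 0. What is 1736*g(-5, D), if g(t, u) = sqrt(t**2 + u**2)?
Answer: 8680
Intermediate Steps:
D = 0
1736*g(-5, D) = 1736*sqrt((-5)**2 + 0**2) = 1736*sqrt(25 + 0) = 1736*sqrt(25) = 1736*5 = 8680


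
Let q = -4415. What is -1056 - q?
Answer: 3359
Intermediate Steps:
-1056 - q = -1056 - 1*(-4415) = -1056 + 4415 = 3359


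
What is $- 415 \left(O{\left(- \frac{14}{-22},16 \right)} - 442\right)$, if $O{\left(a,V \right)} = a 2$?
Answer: $\frac{2011920}{11} \approx 1.829 \cdot 10^{5}$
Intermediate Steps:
$O{\left(a,V \right)} = 2 a$
$- 415 \left(O{\left(- \frac{14}{-22},16 \right)} - 442\right) = - 415 \left(2 \left(- \frac{14}{-22}\right) - 442\right) = - 415 \left(2 \left(\left(-14\right) \left(- \frac{1}{22}\right)\right) - 442\right) = - 415 \left(2 \cdot \frac{7}{11} - 442\right) = - 415 \left(\frac{14}{11} - 442\right) = \left(-415\right) \left(- \frac{4848}{11}\right) = \frac{2011920}{11}$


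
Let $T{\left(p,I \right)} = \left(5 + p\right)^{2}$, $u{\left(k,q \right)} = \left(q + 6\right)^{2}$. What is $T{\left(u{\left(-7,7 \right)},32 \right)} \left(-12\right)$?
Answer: $-363312$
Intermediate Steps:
$u{\left(k,q \right)} = \left(6 + q\right)^{2}$
$T{\left(u{\left(-7,7 \right)},32 \right)} \left(-12\right) = \left(5 + \left(6 + 7\right)^{2}\right)^{2} \left(-12\right) = \left(5 + 13^{2}\right)^{2} \left(-12\right) = \left(5 + 169\right)^{2} \left(-12\right) = 174^{2} \left(-12\right) = 30276 \left(-12\right) = -363312$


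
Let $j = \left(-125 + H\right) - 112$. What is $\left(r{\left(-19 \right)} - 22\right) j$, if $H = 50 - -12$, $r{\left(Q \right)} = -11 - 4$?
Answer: $6475$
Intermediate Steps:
$r{\left(Q \right)} = -15$
$H = 62$ ($H = 50 + 12 = 62$)
$j = -175$ ($j = \left(-125 + 62\right) - 112 = -63 - 112 = -175$)
$\left(r{\left(-19 \right)} - 22\right) j = \left(-15 - 22\right) \left(-175\right) = \left(-37\right) \left(-175\right) = 6475$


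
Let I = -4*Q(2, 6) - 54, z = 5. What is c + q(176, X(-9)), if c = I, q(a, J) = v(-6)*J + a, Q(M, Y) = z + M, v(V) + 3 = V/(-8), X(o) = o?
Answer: 457/4 ≈ 114.25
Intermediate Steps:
v(V) = -3 - V/8 (v(V) = -3 + V/(-8) = -3 + V*(-⅛) = -3 - V/8)
Q(M, Y) = 5 + M
q(a, J) = a - 9*J/4 (q(a, J) = (-3 - ⅛*(-6))*J + a = (-3 + ¾)*J + a = -9*J/4 + a = a - 9*J/4)
I = -82 (I = -4*(5 + 2) - 54 = -4*7 - 54 = -28 - 54 = -82)
c = -82
c + q(176, X(-9)) = -82 + (176 - 9/4*(-9)) = -82 + (176 + 81/4) = -82 + 785/4 = 457/4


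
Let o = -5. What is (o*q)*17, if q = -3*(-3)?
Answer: -765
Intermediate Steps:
q = 9
(o*q)*17 = -5*9*17 = -45*17 = -765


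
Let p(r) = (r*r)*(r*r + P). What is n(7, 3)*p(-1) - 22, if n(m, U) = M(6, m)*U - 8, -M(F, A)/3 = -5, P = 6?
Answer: 237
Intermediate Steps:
M(F, A) = 15 (M(F, A) = -3*(-5) = 15)
p(r) = r**2*(6 + r**2) (p(r) = (r*r)*(r*r + 6) = r**2*(r**2 + 6) = r**2*(6 + r**2))
n(m, U) = -8 + 15*U (n(m, U) = 15*U - 8 = -8 + 15*U)
n(7, 3)*p(-1) - 22 = (-8 + 15*3)*((-1)**2*(6 + (-1)**2)) - 22 = (-8 + 45)*(1*(6 + 1)) - 22 = 37*(1*7) - 22 = 37*7 - 22 = 259 - 22 = 237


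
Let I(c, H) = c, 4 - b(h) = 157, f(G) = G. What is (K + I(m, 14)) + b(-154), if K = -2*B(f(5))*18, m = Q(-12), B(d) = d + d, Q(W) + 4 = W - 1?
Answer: -530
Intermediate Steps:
Q(W) = -5 + W (Q(W) = -4 + (W - 1) = -4 + (-1 + W) = -5 + W)
b(h) = -153 (b(h) = 4 - 1*157 = 4 - 157 = -153)
B(d) = 2*d
m = -17 (m = -5 - 12 = -17)
K = -360 (K = -4*5*18 = -2*10*18 = -20*18 = -360)
(K + I(m, 14)) + b(-154) = (-360 - 17) - 153 = -377 - 153 = -530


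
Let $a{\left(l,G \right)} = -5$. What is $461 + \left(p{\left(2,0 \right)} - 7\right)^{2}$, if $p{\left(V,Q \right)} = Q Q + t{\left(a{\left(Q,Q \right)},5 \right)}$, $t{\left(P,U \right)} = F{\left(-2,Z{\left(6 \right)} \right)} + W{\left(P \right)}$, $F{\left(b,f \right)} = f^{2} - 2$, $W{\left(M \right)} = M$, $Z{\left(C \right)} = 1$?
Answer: $630$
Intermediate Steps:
$F{\left(b,f \right)} = -2 + f^{2}$
$t{\left(P,U \right)} = -1 + P$ ($t{\left(P,U \right)} = \left(-2 + 1^{2}\right) + P = \left(-2 + 1\right) + P = -1 + P$)
$p{\left(V,Q \right)} = -6 + Q^{2}$ ($p{\left(V,Q \right)} = Q Q - 6 = Q^{2} - 6 = -6 + Q^{2}$)
$461 + \left(p{\left(2,0 \right)} - 7\right)^{2} = 461 + \left(\left(-6 + 0^{2}\right) - 7\right)^{2} = 461 + \left(\left(-6 + 0\right) - 7\right)^{2} = 461 + \left(-6 - 7\right)^{2} = 461 + \left(-13\right)^{2} = 461 + 169 = 630$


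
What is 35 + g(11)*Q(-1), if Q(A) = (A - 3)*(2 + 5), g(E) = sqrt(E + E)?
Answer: 35 - 28*sqrt(22) ≈ -96.332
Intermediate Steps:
g(E) = sqrt(2)*sqrt(E) (g(E) = sqrt(2*E) = sqrt(2)*sqrt(E))
Q(A) = -21 + 7*A (Q(A) = (-3 + A)*7 = -21 + 7*A)
35 + g(11)*Q(-1) = 35 + (sqrt(2)*sqrt(11))*(-21 + 7*(-1)) = 35 + sqrt(22)*(-21 - 7) = 35 + sqrt(22)*(-28) = 35 - 28*sqrt(22)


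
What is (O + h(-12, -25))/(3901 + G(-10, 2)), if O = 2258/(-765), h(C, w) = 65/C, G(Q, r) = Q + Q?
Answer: -25607/11875860 ≈ -0.0021562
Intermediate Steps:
G(Q, r) = 2*Q
O = -2258/765 (O = 2258*(-1/765) = -2258/765 ≈ -2.9516)
(O + h(-12, -25))/(3901 + G(-10, 2)) = (-2258/765 + 65/(-12))/(3901 + 2*(-10)) = (-2258/765 + 65*(-1/12))/(3901 - 20) = (-2258/765 - 65/12)/3881 = -25607/3060*1/3881 = -25607/11875860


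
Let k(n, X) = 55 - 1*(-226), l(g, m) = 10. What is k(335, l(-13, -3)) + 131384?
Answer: 131665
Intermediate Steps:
k(n, X) = 281 (k(n, X) = 55 + 226 = 281)
k(335, l(-13, -3)) + 131384 = 281 + 131384 = 131665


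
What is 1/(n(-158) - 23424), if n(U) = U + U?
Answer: -1/23740 ≈ -4.2123e-5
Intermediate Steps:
n(U) = 2*U
1/(n(-158) - 23424) = 1/(2*(-158) - 23424) = 1/(-316 - 23424) = 1/(-23740) = -1/23740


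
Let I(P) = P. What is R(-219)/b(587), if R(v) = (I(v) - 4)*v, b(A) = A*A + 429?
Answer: 669/4726 ≈ 0.14156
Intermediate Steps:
b(A) = 429 + A² (b(A) = A² + 429 = 429 + A²)
R(v) = v*(-4 + v) (R(v) = (v - 4)*v = (-4 + v)*v = v*(-4 + v))
R(-219)/b(587) = (-219*(-4 - 219))/(429 + 587²) = (-219*(-223))/(429 + 344569) = 48837/344998 = 48837*(1/344998) = 669/4726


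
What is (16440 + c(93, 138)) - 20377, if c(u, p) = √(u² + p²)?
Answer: -3937 + 3*√3077 ≈ -3770.6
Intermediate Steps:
c(u, p) = √(p² + u²)
(16440 + c(93, 138)) - 20377 = (16440 + √(138² + 93²)) - 20377 = (16440 + √(19044 + 8649)) - 20377 = (16440 + √27693) - 20377 = (16440 + 3*√3077) - 20377 = -3937 + 3*√3077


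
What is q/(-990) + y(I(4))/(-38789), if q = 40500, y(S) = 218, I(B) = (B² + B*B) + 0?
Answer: -17457448/426679 ≈ -40.915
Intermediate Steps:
I(B) = 2*B² (I(B) = (B² + B²) + 0 = 2*B² + 0 = 2*B²)
q/(-990) + y(I(4))/(-38789) = 40500/(-990) + 218/(-38789) = 40500*(-1/990) + 218*(-1/38789) = -450/11 - 218/38789 = -17457448/426679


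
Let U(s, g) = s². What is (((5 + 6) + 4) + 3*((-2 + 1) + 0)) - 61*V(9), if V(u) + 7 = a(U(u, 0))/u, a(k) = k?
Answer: -110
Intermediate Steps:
V(u) = -7 + u (V(u) = -7 + u²/u = -7 + u)
(((5 + 6) + 4) + 3*((-2 + 1) + 0)) - 61*V(9) = (((5 + 6) + 4) + 3*((-2 + 1) + 0)) - 61*(-7 + 9) = ((11 + 4) + 3*(-1 + 0)) - 61*2 = (15 + 3*(-1)) - 122 = (15 - 3) - 122 = 12 - 122 = -110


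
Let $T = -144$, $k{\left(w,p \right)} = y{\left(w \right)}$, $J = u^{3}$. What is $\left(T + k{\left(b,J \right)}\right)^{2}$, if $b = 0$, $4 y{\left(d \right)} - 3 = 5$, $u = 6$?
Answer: $20164$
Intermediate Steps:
$y{\left(d \right)} = 2$ ($y{\left(d \right)} = \frac{3}{4} + \frac{1}{4} \cdot 5 = \frac{3}{4} + \frac{5}{4} = 2$)
$J = 216$ ($J = 6^{3} = 216$)
$k{\left(w,p \right)} = 2$
$\left(T + k{\left(b,J \right)}\right)^{2} = \left(-144 + 2\right)^{2} = \left(-142\right)^{2} = 20164$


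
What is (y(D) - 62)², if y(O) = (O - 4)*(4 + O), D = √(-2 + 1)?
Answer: 6241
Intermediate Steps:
D = I (D = √(-1) = I ≈ 1.0*I)
y(O) = (-4 + O)*(4 + O)
(y(D) - 62)² = ((-16 + I²) - 62)² = ((-16 - 1) - 62)² = (-17 - 62)² = (-79)² = 6241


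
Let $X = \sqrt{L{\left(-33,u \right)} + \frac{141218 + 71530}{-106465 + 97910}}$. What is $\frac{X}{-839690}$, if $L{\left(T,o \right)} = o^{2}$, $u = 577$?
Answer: $- \frac{\sqrt{24364595916085}}{7183547950} \approx -0.00068713$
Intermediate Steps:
$X = \frac{\sqrt{24364595916085}}{8555}$ ($X = \sqrt{577^{2} + \frac{141218 + 71530}{-106465 + 97910}} = \sqrt{332929 + \frac{212748}{-8555}} = \sqrt{332929 + 212748 \left(- \frac{1}{8555}\right)} = \sqrt{332929 - \frac{212748}{8555}} = \sqrt{\frac{2847994847}{8555}} = \frac{\sqrt{24364595916085}}{8555} \approx 576.98$)
$\frac{X}{-839690} = \frac{\frac{1}{8555} \sqrt{24364595916085}}{-839690} = \frac{\sqrt{24364595916085}}{8555} \left(- \frac{1}{839690}\right) = - \frac{\sqrt{24364595916085}}{7183547950}$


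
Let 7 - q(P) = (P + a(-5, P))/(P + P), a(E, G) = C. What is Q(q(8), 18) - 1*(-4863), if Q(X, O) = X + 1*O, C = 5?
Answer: 78195/16 ≈ 4887.2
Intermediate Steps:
a(E, G) = 5
q(P) = 7 - (5 + P)/(2*P) (q(P) = 7 - (P + 5)/(P + P) = 7 - (5 + P)/(2*P))
Q(X, O) = O + X (Q(X, O) = X + O = O + X)
Q(q(8), 18) - 1*(-4863) = (18 + (½)*(-5 + 13*8)/8) - 1*(-4863) = (18 + (½)*(⅛)*(-5 + 104)) + 4863 = (18 + (½)*(⅛)*99) + 4863 = (18 + 99/16) + 4863 = 387/16 + 4863 = 78195/16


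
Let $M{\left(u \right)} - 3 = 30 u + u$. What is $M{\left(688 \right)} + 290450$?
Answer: $311781$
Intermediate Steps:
$M{\left(u \right)} = 3 + 31 u$ ($M{\left(u \right)} = 3 + \left(30 u + u\right) = 3 + 31 u$)
$M{\left(688 \right)} + 290450 = \left(3 + 31 \cdot 688\right) + 290450 = \left(3 + 21328\right) + 290450 = 21331 + 290450 = 311781$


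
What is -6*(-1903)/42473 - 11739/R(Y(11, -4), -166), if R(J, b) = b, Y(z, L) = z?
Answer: 500485935/7050518 ≈ 70.986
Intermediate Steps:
-6*(-1903)/42473 - 11739/R(Y(11, -4), -166) = -6*(-1903)/42473 - 11739/(-166) = 11418*(1/42473) - 11739*(-1/166) = 11418/42473 + 11739/166 = 500485935/7050518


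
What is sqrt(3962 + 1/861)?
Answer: sqrt(2937114663)/861 ≈ 62.944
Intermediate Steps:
sqrt(3962 + 1/861) = sqrt(3411283/861) = sqrt(2937114663)/861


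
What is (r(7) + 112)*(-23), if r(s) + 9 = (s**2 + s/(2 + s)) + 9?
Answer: -33488/9 ≈ -3720.9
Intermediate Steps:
r(s) = s**2 + s/(2 + s) (r(s) = -9 + ((s**2 + s/(2 + s)) + 9) = -9 + (9 + s**2 + s/(2 + s)) = s**2 + s/(2 + s))
(r(7) + 112)*(-23) = (7*(1 + 7**2 + 2*7)/(2 + 7) + 112)*(-23) = (7*(1 + 49 + 14)/9 + 112)*(-23) = (7*(1/9)*64 + 112)*(-23) = (448/9 + 112)*(-23) = (1456/9)*(-23) = -33488/9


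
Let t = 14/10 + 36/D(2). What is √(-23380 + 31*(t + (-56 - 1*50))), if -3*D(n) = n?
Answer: I*√707415/5 ≈ 168.22*I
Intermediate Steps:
D(n) = -n/3
t = -263/5 (t = 14/10 + 36/((-⅓*2)) = 14*(⅒) + 36/(-⅔) = 7/5 + 36*(-3/2) = 7/5 - 54 = -263/5 ≈ -52.600)
√(-23380 + 31*(t + (-56 - 1*50))) = √(-23380 + 31*(-263/5 + (-56 - 1*50))) = √(-23380 + 31*(-263/5 + (-56 - 50))) = √(-23380 + 31*(-263/5 - 106)) = √(-23380 + 31*(-793/5)) = √(-23380 - 24583/5) = √(-141483/5) = I*√707415/5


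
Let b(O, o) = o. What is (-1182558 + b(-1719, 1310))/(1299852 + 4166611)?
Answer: -1181248/5466463 ≈ -0.21609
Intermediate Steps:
(-1182558 + b(-1719, 1310))/(1299852 + 4166611) = (-1182558 + 1310)/(1299852 + 4166611) = -1181248/5466463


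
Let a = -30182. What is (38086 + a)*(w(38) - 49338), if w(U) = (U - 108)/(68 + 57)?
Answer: -9749299456/25 ≈ -3.8997e+8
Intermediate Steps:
w(U) = -108/125 + U/125 (w(U) = (-108 + U)/125 = (-108 + U)*(1/125) = -108/125 + U/125)
(38086 + a)*(w(38) - 49338) = (38086 - 30182)*((-108/125 + (1/125)*38) - 49338) = 7904*((-108/125 + 38/125) - 49338) = 7904*(-14/25 - 49338) = 7904*(-1233464/25) = -9749299456/25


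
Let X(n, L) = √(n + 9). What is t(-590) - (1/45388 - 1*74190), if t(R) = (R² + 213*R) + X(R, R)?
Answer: 13462988559/45388 + I*√581 ≈ 2.9662e+5 + 24.104*I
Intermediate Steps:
X(n, L) = √(9 + n)
t(R) = R² + √(9 + R) + 213*R (t(R) = (R² + 213*R) + √(9 + R) = R² + √(9 + R) + 213*R)
t(-590) - (1/45388 - 1*74190) = ((-590)² + √(9 - 590) + 213*(-590)) - (1/45388 - 1*74190) = (348100 + √(-581) - 125670) - (1/45388 - 74190) = (348100 + I*√581 - 125670) - 1*(-3367335719/45388) = (222430 + I*√581) + 3367335719/45388 = 13462988559/45388 + I*√581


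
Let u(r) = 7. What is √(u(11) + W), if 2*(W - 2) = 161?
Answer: √358/2 ≈ 9.4604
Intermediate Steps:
W = 165/2 (W = 2 + (½)*161 = 2 + 161/2 = 165/2 ≈ 82.500)
√(u(11) + W) = √(7 + 165/2) = √(179/2) = √358/2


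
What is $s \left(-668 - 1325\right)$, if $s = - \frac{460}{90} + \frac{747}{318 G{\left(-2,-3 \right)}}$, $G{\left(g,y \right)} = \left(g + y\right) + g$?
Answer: $\frac{72491389}{6678} \approx 10855.0$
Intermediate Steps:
$G{\left(g,y \right)} = y + 2 g$
$s = - \frac{36373}{6678}$ ($s = - \frac{460}{90} + \frac{747}{318 \left(-3 + 2 \left(-2\right)\right)} = \left(-460\right) \frac{1}{90} + \frac{747}{318 \left(-3 - 4\right)} = - \frac{46}{9} + \frac{747}{318 \left(-7\right)} = - \frac{46}{9} + \frac{747}{-2226} = - \frac{46}{9} + 747 \left(- \frac{1}{2226}\right) = - \frac{46}{9} - \frac{249}{742} = - \frac{36373}{6678} \approx -5.4467$)
$s \left(-668 - 1325\right) = - \frac{36373 \left(-668 - 1325\right)}{6678} = \left(- \frac{36373}{6678}\right) \left(-1993\right) = \frac{72491389}{6678}$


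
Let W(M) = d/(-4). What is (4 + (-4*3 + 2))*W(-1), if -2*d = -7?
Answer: 21/4 ≈ 5.2500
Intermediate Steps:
d = 7/2 (d = -½*(-7) = 7/2 ≈ 3.5000)
W(M) = -7/8 (W(M) = (7/2)/(-4) = (7/2)*(-¼) = -7/8)
(4 + (-4*3 + 2))*W(-1) = (4 + (-4*3 + 2))*(-7/8) = (4 + (-12 + 2))*(-7/8) = (4 - 10)*(-7/8) = -6*(-7/8) = 21/4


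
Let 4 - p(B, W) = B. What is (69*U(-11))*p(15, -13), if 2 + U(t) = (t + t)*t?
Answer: -182160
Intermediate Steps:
p(B, W) = 4 - B
U(t) = -2 + 2*t² (U(t) = -2 + (t + t)*t = -2 + (2*t)*t = -2 + 2*t²)
(69*U(-11))*p(15, -13) = (69*(-2 + 2*(-11)²))*(4 - 1*15) = (69*(-2 + 2*121))*(4 - 15) = (69*(-2 + 242))*(-11) = (69*240)*(-11) = 16560*(-11) = -182160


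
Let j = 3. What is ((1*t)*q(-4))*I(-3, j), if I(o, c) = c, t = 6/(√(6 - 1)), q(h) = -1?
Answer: -18*√5/5 ≈ -8.0499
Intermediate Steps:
t = 6*√5/5 (t = 6/(√5) = 6*(√5/5) = 6*√5/5 ≈ 2.6833)
((1*t)*q(-4))*I(-3, j) = ((1*(6*√5/5))*(-1))*3 = ((6*√5/5)*(-1))*3 = -6*√5/5*3 = -18*√5/5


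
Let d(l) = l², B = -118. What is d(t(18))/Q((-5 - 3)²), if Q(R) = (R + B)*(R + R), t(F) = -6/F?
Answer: -1/62208 ≈ -1.6075e-5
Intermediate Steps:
Q(R) = 2*R*(-118 + R) (Q(R) = (R - 118)*(R + R) = (-118 + R)*(2*R) = 2*R*(-118 + R))
d(t(18))/Q((-5 - 3)²) = (-6/18)²/((2*(-5 - 3)²*(-118 + (-5 - 3)²))) = (-6*1/18)²/((2*(-8)²*(-118 + (-8)²))) = (-⅓)²/((2*64*(-118 + 64))) = 1/(9*((2*64*(-54)))) = (⅑)/(-6912) = (⅑)*(-1/6912) = -1/62208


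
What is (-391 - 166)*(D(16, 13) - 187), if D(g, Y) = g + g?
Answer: 86335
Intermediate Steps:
D(g, Y) = 2*g
(-391 - 166)*(D(16, 13) - 187) = (-391 - 166)*(2*16 - 187) = -557*(32 - 187) = -557*(-155) = 86335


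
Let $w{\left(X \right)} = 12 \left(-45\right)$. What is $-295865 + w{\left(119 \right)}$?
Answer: $-296405$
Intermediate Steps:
$w{\left(X \right)} = -540$
$-295865 + w{\left(119 \right)} = -295865 - 540 = -296405$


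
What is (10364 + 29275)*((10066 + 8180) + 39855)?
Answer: 2303065539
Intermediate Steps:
(10364 + 29275)*((10066 + 8180) + 39855) = 39639*(18246 + 39855) = 39639*58101 = 2303065539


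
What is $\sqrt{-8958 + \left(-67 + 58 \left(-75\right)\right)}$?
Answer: $5 i \sqrt{535} \approx 115.65 i$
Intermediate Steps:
$\sqrt{-8958 + \left(-67 + 58 \left(-75\right)\right)} = \sqrt{-8958 - 4417} = \sqrt{-13375} = 5 i \sqrt{535}$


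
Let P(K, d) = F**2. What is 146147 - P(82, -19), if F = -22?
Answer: 145663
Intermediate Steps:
P(K, d) = 484 (P(K, d) = (-22)**2 = 484)
146147 - P(82, -19) = 146147 - 1*484 = 146147 - 484 = 145663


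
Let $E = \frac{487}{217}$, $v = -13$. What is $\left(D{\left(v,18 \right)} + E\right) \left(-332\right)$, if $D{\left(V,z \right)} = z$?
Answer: $- \frac{1458476}{217} \approx -6721.1$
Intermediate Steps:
$E = \frac{487}{217}$ ($E = 487 \cdot \frac{1}{217} = \frac{487}{217} \approx 2.2442$)
$\left(D{\left(v,18 \right)} + E\right) \left(-332\right) = \left(18 + \frac{487}{217}\right) \left(-332\right) = \frac{4393}{217} \left(-332\right) = - \frac{1458476}{217}$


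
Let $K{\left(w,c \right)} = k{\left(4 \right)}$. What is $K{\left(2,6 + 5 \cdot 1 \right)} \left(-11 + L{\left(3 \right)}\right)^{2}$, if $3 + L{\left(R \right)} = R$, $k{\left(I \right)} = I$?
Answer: $484$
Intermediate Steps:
$L{\left(R \right)} = -3 + R$
$K{\left(w,c \right)} = 4$
$K{\left(2,6 + 5 \cdot 1 \right)} \left(-11 + L{\left(3 \right)}\right)^{2} = 4 \left(-11 + \left(-3 + 3\right)\right)^{2} = 4 \left(-11 + 0\right)^{2} = 4 \left(-11\right)^{2} = 4 \cdot 121 = 484$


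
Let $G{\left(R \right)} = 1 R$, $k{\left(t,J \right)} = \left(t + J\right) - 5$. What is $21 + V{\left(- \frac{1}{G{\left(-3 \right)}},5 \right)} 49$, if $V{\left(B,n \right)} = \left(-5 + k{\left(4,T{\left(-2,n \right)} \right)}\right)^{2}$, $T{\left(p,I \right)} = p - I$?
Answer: $8302$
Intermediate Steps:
$k{\left(t,J \right)} = -5 + J + t$ ($k{\left(t,J \right)} = \left(J + t\right) - 5 = -5 + J + t$)
$G{\left(R \right)} = R$
$V{\left(B,n \right)} = \left(-8 - n\right)^{2}$ ($V{\left(B,n \right)} = \left(-5 - \left(3 + n\right)\right)^{2} = \left(-8 - n\right)^{2}$)
$21 + V{\left(- \frac{1}{G{\left(-3 \right)}},5 \right)} 49 = 21 + \left(8 + 5\right)^{2} \cdot 49 = 21 + 13^{2} \cdot 49 = 21 + 169 \cdot 49 = 21 + 8281 = 8302$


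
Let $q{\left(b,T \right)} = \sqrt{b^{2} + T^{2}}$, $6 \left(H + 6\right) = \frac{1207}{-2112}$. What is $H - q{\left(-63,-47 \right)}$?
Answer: $- \frac{77239}{12672} - \sqrt{6178} \approx -84.696$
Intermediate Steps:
$H = - \frac{77239}{12672}$ ($H = -6 + \frac{1207 \frac{1}{-2112}}{6} = -6 + \frac{1207 \left(- \frac{1}{2112}\right)}{6} = -6 + \frac{1}{6} \left(- \frac{1207}{2112}\right) = -6 - \frac{1207}{12672} = - \frac{77239}{12672} \approx -6.0952$)
$q{\left(b,T \right)} = \sqrt{T^{2} + b^{2}}$
$H - q{\left(-63,-47 \right)} = - \frac{77239}{12672} - \sqrt{\left(-47\right)^{2} + \left(-63\right)^{2}} = - \frac{77239}{12672} - \sqrt{2209 + 3969} = - \frac{77239}{12672} - \sqrt{6178}$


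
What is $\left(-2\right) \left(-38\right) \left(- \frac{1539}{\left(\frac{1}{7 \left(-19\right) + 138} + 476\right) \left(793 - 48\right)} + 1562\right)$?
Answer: $\frac{42115220564}{354769} \approx 1.1871 \cdot 10^{5}$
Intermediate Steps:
$\left(-2\right) \left(-38\right) \left(- \frac{1539}{\left(\frac{1}{7 \left(-19\right) + 138} + 476\right) \left(793 - 48\right)} + 1562\right) = 76 \left(- \frac{1539}{\left(\frac{1}{-133 + 138} + 476\right) 745} + 1562\right) = 76 \left(- \frac{1539}{\left(\frac{1}{5} + 476\right) 745} + 1562\right) = 76 \left(- \frac{1539}{\frac{2381}{5} \cdot 745} + 1562\right) = 76 \left(- \frac{1539}{354769} + 1562\right) = 76 \cdot \frac{554147639}{354769} = \frac{42115220564}{354769}$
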